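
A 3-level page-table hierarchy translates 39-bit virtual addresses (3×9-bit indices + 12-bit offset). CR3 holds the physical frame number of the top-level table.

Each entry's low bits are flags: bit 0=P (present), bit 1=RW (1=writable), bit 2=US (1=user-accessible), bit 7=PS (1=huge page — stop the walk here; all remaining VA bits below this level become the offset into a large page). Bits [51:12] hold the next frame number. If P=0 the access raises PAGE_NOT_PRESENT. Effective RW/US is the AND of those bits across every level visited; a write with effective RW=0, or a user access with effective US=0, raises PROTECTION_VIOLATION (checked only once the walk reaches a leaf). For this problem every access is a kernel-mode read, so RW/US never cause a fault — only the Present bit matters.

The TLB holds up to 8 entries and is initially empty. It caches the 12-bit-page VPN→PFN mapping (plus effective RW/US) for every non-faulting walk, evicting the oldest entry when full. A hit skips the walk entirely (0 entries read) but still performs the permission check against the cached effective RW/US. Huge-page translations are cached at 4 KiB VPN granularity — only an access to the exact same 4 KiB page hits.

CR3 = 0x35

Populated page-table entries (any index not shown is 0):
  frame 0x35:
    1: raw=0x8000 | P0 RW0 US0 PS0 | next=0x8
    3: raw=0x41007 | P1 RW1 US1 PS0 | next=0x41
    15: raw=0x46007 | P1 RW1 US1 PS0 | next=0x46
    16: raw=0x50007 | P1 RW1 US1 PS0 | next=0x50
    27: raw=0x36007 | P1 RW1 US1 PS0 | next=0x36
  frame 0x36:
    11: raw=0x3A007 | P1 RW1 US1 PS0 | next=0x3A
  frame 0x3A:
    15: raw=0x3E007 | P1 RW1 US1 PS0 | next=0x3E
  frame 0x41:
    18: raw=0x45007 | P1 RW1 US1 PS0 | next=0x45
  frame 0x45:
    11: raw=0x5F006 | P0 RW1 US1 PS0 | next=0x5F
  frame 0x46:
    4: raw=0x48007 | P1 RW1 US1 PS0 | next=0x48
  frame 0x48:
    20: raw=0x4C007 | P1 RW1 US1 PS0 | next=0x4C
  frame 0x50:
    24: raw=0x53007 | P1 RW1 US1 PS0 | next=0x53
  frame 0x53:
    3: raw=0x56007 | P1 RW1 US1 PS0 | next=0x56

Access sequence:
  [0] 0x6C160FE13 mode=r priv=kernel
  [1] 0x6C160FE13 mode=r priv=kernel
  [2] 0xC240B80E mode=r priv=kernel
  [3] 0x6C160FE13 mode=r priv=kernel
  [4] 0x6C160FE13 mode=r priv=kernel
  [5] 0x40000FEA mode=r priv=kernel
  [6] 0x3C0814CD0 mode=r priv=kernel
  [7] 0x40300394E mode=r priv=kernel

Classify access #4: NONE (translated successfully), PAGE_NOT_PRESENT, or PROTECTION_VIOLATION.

Walk each access:
#0 VA=0x6C160FE13 (r,kernel):
  L0 @0x35[27] → 0x36007  P=1,RW=1,US=1,PS=0
  L1 @0x36[11] → 0x3A007  P=1,RW=1,US=1,PS=0
  L2 @0x3A[15] → 0x3E007  P=1,RW=1,US=1,PS=0
  → PA=0x3EE13  (3 entries read)
#1 VA=0x6C160FE13 (r,kernel):
  TLB hit vpn=0x6C160F → PA=0x3EE13
#2 VA=0xC240B80E (r,kernel):
  L0 @0x35[3] → 0x41007  P=1,RW=1,US=1,PS=0
  L1 @0x41[18] → 0x45007  P=1,RW=1,US=1,PS=0
  L2 @0x45[11] → 0x5F006  P=0,RW=1,US=1,PS=0
  ✗ PAGE_NOT_PRESENT  [3 reads]
#3 VA=0x6C160FE13 (r,kernel):
  TLB hit vpn=0x6C160F → PA=0x3EE13
#4 VA=0x6C160FE13 (r,kernel):
  TLB hit vpn=0x6C160F → PA=0x3EE13
#5 VA=0x40000FEA (r,kernel):
  L0 @0x35[1] → 0x8000  P=0,RW=0,US=0,PS=0
  ✗ PAGE_NOT_PRESENT  [1 reads]
#6 VA=0x3C0814CD0 (r,kernel):
  L0 @0x35[15] → 0x46007  P=1,RW=1,US=1,PS=0
  L1 @0x46[4] → 0x48007  P=1,RW=1,US=1,PS=0
  L2 @0x48[20] → 0x4C007  P=1,RW=1,US=1,PS=0
  → PA=0x4CCD0  (3 entries read)
#7 VA=0x40300394E (r,kernel):
  L0 @0x35[16] → 0x50007  P=1,RW=1,US=1,PS=0
  L1 @0x50[24] → 0x53007  P=1,RW=1,US=1,PS=0
  L2 @0x53[3] → 0x56007  P=1,RW=1,US=1,PS=0
  → PA=0x5694E  (3 entries read)

Access #4 fault: NONE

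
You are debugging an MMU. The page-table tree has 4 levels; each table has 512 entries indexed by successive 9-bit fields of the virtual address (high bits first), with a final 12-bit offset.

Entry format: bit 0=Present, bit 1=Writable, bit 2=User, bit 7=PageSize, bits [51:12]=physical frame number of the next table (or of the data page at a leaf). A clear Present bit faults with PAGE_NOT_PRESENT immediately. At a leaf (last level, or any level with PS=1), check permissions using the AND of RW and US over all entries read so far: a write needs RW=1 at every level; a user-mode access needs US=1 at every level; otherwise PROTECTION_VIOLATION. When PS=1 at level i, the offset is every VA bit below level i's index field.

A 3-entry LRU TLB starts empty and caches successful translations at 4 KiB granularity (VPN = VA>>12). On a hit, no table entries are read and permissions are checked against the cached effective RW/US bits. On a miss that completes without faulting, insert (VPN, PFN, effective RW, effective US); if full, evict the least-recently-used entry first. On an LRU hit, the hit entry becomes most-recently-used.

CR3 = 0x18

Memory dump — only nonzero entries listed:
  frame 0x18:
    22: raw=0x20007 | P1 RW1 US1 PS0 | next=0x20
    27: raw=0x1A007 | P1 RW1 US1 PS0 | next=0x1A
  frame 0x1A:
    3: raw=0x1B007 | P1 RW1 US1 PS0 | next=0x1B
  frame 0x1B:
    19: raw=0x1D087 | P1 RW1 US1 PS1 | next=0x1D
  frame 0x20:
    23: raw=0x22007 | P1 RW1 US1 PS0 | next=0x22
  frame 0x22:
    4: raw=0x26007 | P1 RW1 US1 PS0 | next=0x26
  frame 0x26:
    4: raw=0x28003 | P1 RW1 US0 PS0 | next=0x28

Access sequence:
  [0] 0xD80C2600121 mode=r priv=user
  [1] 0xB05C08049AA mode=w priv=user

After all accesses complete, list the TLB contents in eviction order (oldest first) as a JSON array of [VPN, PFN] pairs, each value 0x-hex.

Per-access translation:
#0 VA=0xD80C2600121 (r,user):
  L0: frame=0x18 idx=27 entry=0x1A007 [P=1 RW=1 US=1 PS=0]
  L1: frame=0x1A idx=3 entry=0x1B007 [P=1 RW=1 US=1 PS=0]
  L2: frame=0x1B idx=19 entry=0x1D087 [P=1 RW=1 US=1 PS=1]
  → PA=0x1D121 (huge @L2)  (3 entries read)
#1 VA=0xB05C08049AA (w,user):
  L0: frame=0x18 idx=22 entry=0x20007 [P=1 RW=1 US=1 PS=0]
  L1: frame=0x20 idx=23 entry=0x22007 [P=1 RW=1 US=1 PS=0]
  L2: frame=0x22 idx=4 entry=0x26007 [P=1 RW=1 US=1 PS=0]
  L3: frame=0x26 idx=4 entry=0x28003 [P=1 RW=1 US=0 PS=0]
  → PROTECTION_VIOLATION  (4 entries read)

TLB: [["0xD80C2600", "0x1D"]]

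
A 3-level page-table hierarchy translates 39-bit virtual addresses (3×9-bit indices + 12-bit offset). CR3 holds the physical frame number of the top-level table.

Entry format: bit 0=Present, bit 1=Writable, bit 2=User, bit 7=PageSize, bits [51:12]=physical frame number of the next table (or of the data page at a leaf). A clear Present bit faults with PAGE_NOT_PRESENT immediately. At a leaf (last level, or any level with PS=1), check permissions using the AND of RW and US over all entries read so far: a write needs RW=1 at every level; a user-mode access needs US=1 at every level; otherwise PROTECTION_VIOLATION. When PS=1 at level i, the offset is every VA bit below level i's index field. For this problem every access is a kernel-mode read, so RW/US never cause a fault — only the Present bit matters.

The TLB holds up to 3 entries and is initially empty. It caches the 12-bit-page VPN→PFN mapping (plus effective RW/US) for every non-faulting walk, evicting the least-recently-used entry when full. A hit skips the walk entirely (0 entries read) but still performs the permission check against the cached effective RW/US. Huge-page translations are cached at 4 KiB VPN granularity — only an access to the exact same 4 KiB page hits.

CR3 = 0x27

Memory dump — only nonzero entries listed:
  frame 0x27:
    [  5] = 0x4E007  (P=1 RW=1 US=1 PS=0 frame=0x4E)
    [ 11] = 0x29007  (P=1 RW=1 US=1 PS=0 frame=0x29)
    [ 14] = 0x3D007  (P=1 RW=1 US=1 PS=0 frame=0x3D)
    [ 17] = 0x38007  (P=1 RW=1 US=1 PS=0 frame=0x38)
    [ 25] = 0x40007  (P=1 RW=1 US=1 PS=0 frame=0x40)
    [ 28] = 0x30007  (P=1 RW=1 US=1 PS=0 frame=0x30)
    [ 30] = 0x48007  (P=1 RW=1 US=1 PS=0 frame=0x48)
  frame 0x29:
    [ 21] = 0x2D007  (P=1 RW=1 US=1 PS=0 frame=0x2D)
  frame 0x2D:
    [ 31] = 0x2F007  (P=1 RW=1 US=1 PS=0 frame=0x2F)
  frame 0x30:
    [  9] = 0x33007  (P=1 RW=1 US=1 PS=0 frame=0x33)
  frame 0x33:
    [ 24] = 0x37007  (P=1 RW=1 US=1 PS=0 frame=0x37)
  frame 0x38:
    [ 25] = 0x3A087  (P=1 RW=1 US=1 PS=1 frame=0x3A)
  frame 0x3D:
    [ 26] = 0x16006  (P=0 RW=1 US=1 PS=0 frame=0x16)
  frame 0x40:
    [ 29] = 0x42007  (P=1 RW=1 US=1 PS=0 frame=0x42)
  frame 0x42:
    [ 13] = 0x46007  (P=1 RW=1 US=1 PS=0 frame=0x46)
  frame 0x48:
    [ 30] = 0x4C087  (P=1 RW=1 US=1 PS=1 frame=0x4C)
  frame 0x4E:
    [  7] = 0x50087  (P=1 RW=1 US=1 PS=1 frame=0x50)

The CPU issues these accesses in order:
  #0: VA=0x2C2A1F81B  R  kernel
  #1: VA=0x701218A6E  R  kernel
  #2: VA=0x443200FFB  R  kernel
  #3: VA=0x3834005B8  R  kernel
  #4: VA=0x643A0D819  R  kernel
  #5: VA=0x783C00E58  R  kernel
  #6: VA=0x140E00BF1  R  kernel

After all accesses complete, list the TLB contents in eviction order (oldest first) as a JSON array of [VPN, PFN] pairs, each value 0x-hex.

Walk each access:
#0 VA=0x2C2A1F81B (r,kernel):
  L0 @0x27[11] → 0x29007  P=1,RW=1,US=1,PS=0
  L1 @0x29[21] → 0x2D007  P=1,RW=1,US=1,PS=0
  L2 @0x2D[31] → 0x2F007  P=1,RW=1,US=1,PS=0
  ⇒ phys 0x2F81B  [3 reads]
#1 VA=0x701218A6E (r,kernel):
  L0 @0x27[28] → 0x30007  P=1,RW=1,US=1,PS=0
  L1 @0x30[9] → 0x33007  P=1,RW=1,US=1,PS=0
  L2 @0x33[24] → 0x37007  P=1,RW=1,US=1,PS=0
  ⇒ phys 0x37A6E  [3 reads]
#2 VA=0x443200FFB (r,kernel):
  L0 @0x27[17] → 0x38007  P=1,RW=1,US=1,PS=0
  L1 @0x38[25] → 0x3A087  P=1,RW=1,US=1,PS=1
  ⇒ phys 0x3AFFB (huge @L1)  [2 reads]
#3 VA=0x3834005B8 (r,kernel):
  L0 @0x27[14] → 0x3D007  P=1,RW=1,US=1,PS=0
  L1 @0x3D[26] → 0x16006  P=0,RW=1,US=1,PS=0
  ✗ PAGE_NOT_PRESENT  [2 reads]
#4 VA=0x643A0D819 (r,kernel):
  L0 @0x27[25] → 0x40007  P=1,RW=1,US=1,PS=0
  L1 @0x40[29] → 0x42007  P=1,RW=1,US=1,PS=0
  L2 @0x42[13] → 0x46007  P=1,RW=1,US=1,PS=0
  ⇒ phys 0x46819  [3 reads]
#5 VA=0x783C00E58 (r,kernel):
  L0 @0x27[30] → 0x48007  P=1,RW=1,US=1,PS=0
  L1 @0x48[30] → 0x4C087  P=1,RW=1,US=1,PS=1
  ⇒ phys 0x4CE58 (huge @L1)  [2 reads]
#6 VA=0x140E00BF1 (r,kernel):
  L0 @0x27[5] → 0x4E007  P=1,RW=1,US=1,PS=0
  L1 @0x4E[7] → 0x50087  P=1,RW=1,US=1,PS=1
  ⇒ phys 0x50BF1 (huge @L1)  [2 reads]

TLB: [["0x643A0D", "0x46"], ["0x783C00", "0x4C"], ["0x140E00", "0x50"]]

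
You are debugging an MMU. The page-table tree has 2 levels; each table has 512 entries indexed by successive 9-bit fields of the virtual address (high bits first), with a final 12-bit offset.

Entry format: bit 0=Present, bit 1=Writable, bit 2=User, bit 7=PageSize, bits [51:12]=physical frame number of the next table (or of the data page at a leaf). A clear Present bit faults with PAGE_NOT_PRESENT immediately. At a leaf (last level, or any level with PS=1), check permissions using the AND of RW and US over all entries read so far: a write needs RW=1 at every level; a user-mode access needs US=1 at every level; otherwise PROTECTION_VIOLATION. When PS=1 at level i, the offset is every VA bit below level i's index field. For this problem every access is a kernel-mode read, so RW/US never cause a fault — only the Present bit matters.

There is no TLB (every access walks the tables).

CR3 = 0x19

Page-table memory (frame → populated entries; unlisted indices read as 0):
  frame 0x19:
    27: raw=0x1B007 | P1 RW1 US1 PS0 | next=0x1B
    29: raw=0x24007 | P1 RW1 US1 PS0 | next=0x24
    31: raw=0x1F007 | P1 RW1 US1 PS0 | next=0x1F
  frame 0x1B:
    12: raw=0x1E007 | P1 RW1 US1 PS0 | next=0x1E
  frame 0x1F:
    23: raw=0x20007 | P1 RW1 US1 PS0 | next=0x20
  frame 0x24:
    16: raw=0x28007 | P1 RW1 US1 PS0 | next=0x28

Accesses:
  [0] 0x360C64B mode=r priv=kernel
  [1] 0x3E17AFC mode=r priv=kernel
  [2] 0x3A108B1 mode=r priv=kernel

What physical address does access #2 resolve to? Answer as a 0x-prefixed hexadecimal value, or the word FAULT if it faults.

Walk each access:
#0 VA=0x360C64B (r,kernel):
  L0: frame=0x19 idx=27 entry=0x1B007 [P=1 RW=1 US=1 PS=0]
  L1: frame=0x1B idx=12 entry=0x1E007 [P=1 RW=1 US=1 PS=0]
  ⇒ phys 0x1E64B  [2 reads]
#1 VA=0x3E17AFC (r,kernel):
  L0: frame=0x19 idx=31 entry=0x1F007 [P=1 RW=1 US=1 PS=0]
  L1: frame=0x1F idx=23 entry=0x20007 [P=1 RW=1 US=1 PS=0]
  ⇒ phys 0x20AFC  [2 reads]
#2 VA=0x3A108B1 (r,kernel):
  L0: frame=0x19 idx=29 entry=0x24007 [P=1 RW=1 US=1 PS=0]
  L1: frame=0x24 idx=16 entry=0x28007 [P=1 RW=1 US=1 PS=0]
  ⇒ phys 0x288B1  [2 reads]

Access #2 PA: 0x288B1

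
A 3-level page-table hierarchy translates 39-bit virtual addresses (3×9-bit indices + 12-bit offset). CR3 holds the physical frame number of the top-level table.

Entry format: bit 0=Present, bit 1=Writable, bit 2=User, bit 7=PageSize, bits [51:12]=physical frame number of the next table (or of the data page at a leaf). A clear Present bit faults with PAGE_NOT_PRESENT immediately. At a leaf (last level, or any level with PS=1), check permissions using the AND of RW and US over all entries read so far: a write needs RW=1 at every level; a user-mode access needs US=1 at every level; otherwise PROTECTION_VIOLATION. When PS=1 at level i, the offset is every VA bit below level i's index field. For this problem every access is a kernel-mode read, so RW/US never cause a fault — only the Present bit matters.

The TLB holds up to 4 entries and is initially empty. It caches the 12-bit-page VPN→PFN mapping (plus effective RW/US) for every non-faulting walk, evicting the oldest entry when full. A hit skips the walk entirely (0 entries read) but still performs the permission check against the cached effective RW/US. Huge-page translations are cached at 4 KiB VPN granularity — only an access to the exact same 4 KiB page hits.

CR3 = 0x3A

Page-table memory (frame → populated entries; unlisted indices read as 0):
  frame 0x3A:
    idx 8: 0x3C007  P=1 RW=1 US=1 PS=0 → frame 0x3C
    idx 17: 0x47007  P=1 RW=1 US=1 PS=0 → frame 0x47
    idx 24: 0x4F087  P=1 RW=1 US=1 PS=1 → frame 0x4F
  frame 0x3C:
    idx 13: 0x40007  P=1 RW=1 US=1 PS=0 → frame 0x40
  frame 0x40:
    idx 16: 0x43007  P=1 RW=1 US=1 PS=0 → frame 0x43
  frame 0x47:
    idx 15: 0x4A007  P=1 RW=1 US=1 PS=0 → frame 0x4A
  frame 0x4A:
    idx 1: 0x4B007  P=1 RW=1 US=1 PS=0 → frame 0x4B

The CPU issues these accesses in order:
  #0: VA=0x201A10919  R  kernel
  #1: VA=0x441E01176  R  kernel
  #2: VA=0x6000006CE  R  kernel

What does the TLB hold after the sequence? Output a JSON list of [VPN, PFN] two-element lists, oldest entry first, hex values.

Trace:
#0 VA=0x201A10919 (r,kernel):
  [0] read 0x3A idx=8: raw=0x3C007 flags P=1 W=1 U=1 S=0
  [1] read 0x3C idx=13: raw=0x40007 flags P=1 W=1 U=1 S=0
  [2] read 0x40 idx=16: raw=0x43007 flags P=1 W=1 U=1 S=0
  ✓ 0x43919  — 3 lookups
#1 VA=0x441E01176 (r,kernel):
  [0] read 0x3A idx=17: raw=0x47007 flags P=1 W=1 U=1 S=0
  [1] read 0x47 idx=15: raw=0x4A007 flags P=1 W=1 U=1 S=0
  [2] read 0x4A idx=1: raw=0x4B007 flags P=1 W=1 U=1 S=0
  ✓ 0x4B176  — 3 lookups
#2 VA=0x6000006CE (r,kernel):
  [0] read 0x3A idx=24: raw=0x4F087 flags P=1 W=1 U=1 S=1
  ✓ 0x4F6CE (huge @L0)  — 1 lookups

TLB: [["0x201A10", "0x43"], ["0x441E01", "0x4B"], ["0x600000", "0x4F"]]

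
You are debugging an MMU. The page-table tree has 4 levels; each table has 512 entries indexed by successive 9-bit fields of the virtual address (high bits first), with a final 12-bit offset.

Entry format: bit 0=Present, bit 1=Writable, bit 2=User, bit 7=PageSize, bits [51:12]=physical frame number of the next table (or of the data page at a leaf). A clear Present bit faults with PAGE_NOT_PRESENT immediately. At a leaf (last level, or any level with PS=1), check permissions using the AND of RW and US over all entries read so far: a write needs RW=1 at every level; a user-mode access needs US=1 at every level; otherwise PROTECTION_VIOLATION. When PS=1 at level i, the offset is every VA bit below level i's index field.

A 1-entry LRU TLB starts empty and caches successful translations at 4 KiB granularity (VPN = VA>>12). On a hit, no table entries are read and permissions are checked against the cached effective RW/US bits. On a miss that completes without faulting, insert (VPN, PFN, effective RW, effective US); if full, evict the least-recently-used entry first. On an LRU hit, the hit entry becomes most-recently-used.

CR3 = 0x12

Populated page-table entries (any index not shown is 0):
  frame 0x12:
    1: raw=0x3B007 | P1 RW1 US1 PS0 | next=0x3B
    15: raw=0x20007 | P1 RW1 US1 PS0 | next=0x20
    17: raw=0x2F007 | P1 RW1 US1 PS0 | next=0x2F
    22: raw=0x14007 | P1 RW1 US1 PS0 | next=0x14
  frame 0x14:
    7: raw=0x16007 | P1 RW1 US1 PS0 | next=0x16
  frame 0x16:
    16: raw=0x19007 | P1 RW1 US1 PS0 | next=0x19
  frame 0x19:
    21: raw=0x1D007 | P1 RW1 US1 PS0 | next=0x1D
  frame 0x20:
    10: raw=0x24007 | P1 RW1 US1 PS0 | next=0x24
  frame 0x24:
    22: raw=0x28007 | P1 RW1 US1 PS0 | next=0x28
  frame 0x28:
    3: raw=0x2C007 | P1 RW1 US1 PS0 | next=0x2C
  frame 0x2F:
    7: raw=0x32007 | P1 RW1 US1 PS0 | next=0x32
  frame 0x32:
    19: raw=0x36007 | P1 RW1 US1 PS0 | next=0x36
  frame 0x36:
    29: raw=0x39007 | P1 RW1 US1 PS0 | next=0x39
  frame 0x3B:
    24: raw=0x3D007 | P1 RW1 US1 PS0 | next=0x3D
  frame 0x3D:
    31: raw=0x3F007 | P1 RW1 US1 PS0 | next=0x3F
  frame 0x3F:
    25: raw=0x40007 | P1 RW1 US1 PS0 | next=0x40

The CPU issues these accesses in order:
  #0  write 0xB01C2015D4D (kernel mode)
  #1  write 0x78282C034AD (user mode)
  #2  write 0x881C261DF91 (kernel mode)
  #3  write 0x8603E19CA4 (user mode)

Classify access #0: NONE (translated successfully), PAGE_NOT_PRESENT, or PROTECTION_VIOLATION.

Per-access translation:
#0 VA=0xB01C2015D4D (w,kernel):
  L0 @0x12[22] → 0x14007  P=1,RW=1,US=1,PS=0
  L1 @0x14[7] → 0x16007  P=1,RW=1,US=1,PS=0
  L2 @0x16[16] → 0x19007  P=1,RW=1,US=1,PS=0
  L3 @0x19[21] → 0x1D007  P=1,RW=1,US=1,PS=0
  ✓ 0x1DD4D  — 4 lookups
#1 VA=0x78282C034AD (w,user):
  L0 @0x12[15] → 0x20007  P=1,RW=1,US=1,PS=0
  L1 @0x20[10] → 0x24007  P=1,RW=1,US=1,PS=0
  L2 @0x24[22] → 0x28007  P=1,RW=1,US=1,PS=0
  L3 @0x28[3] → 0x2C007  P=1,RW=1,US=1,PS=0
  ✓ 0x2C4AD  — 4 lookups
#2 VA=0x881C261DF91 (w,kernel):
  L0 @0x12[17] → 0x2F007  P=1,RW=1,US=1,PS=0
  L1 @0x2F[7] → 0x32007  P=1,RW=1,US=1,PS=0
  L2 @0x32[19] → 0x36007  P=1,RW=1,US=1,PS=0
  L3 @0x36[29] → 0x39007  P=1,RW=1,US=1,PS=0
  ✓ 0x39F91  — 4 lookups
#3 VA=0x8603E19CA4 (w,user):
  L0 @0x12[1] → 0x3B007  P=1,RW=1,US=1,PS=0
  L1 @0x3B[24] → 0x3D007  P=1,RW=1,US=1,PS=0
  L2 @0x3D[31] → 0x3F007  P=1,RW=1,US=1,PS=0
  L3 @0x3F[25] → 0x40007  P=1,RW=1,US=1,PS=0
  ✓ 0x40CA4  — 4 lookups

Access #0 fault: NONE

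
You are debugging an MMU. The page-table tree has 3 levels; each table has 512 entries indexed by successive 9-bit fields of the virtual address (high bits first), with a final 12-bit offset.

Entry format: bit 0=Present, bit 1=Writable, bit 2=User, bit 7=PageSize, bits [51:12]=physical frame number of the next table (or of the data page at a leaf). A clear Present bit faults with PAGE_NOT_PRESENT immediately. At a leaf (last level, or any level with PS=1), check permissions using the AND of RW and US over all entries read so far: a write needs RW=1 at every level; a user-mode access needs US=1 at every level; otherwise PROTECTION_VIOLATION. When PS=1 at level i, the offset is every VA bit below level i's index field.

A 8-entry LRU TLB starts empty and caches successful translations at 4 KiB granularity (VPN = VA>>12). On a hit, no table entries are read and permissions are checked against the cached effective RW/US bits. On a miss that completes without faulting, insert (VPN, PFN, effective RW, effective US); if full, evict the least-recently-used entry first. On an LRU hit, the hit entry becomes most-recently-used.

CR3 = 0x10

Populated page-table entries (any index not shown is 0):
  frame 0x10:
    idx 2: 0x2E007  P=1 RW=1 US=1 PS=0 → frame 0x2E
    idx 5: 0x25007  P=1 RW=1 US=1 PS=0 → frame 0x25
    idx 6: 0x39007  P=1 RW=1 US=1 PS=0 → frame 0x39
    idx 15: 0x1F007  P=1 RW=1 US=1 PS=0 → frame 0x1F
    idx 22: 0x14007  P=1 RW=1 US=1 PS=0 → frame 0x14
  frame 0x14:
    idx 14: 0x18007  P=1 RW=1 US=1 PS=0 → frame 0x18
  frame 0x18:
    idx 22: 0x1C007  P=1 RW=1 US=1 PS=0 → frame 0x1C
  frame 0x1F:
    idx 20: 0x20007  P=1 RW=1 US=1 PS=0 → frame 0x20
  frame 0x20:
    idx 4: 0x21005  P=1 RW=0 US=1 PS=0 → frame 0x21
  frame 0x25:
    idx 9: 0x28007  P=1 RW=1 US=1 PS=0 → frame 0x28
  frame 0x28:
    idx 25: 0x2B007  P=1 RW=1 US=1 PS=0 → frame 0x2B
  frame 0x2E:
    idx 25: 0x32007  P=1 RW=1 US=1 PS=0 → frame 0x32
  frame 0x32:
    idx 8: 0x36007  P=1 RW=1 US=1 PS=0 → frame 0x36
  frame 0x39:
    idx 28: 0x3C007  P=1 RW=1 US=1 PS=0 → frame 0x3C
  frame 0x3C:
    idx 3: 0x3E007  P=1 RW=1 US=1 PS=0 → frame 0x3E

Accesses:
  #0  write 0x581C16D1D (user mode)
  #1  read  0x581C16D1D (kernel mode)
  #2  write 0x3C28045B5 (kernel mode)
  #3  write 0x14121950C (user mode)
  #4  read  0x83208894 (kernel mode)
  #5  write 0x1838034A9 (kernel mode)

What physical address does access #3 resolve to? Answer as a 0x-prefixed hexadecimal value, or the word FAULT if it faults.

Per-access translation:
#0 VA=0x581C16D1D (w,user):
  L0: frame=0x10 idx=22 entry=0x14007 [P=1 RW=1 US=1 PS=0]
  L1: frame=0x14 idx=14 entry=0x18007 [P=1 RW=1 US=1 PS=0]
  L2: frame=0x18 idx=22 entry=0x1C007 [P=1 RW=1 US=1 PS=0]
  ⇒ phys 0x1CD1D  [3 reads]
#1 VA=0x581C16D1D (r,kernel):
  TLB hit vpn=0x581C16 → PA=0x1CD1D
#2 VA=0x3C28045B5 (w,kernel):
  L0: frame=0x10 idx=15 entry=0x1F007 [P=1 RW=1 US=1 PS=0]
  L1: frame=0x1F idx=20 entry=0x20007 [P=1 RW=1 US=1 PS=0]
  L2: frame=0x20 idx=4 entry=0x21005 [P=1 RW=0 US=1 PS=0]
  ⇒ fault: PROTECTION_VIOLATION  — 3 lookups
#3 VA=0x14121950C (w,user):
  L0: frame=0x10 idx=5 entry=0x25007 [P=1 RW=1 US=1 PS=0]
  L1: frame=0x25 idx=9 entry=0x28007 [P=1 RW=1 US=1 PS=0]
  L2: frame=0x28 idx=25 entry=0x2B007 [P=1 RW=1 US=1 PS=0]
  ⇒ phys 0x2B50C  [3 reads]
#4 VA=0x83208894 (r,kernel):
  L0: frame=0x10 idx=2 entry=0x2E007 [P=1 RW=1 US=1 PS=0]
  L1: frame=0x2E idx=25 entry=0x32007 [P=1 RW=1 US=1 PS=0]
  L2: frame=0x32 idx=8 entry=0x36007 [P=1 RW=1 US=1 PS=0]
  ⇒ phys 0x36894  [3 reads]
#5 VA=0x1838034A9 (w,kernel):
  L0: frame=0x10 idx=6 entry=0x39007 [P=1 RW=1 US=1 PS=0]
  L1: frame=0x39 idx=28 entry=0x3C007 [P=1 RW=1 US=1 PS=0]
  L2: frame=0x3C idx=3 entry=0x3E007 [P=1 RW=1 US=1 PS=0]
  ⇒ phys 0x3E4A9  [3 reads]

Access #3 PA: 0x2B50C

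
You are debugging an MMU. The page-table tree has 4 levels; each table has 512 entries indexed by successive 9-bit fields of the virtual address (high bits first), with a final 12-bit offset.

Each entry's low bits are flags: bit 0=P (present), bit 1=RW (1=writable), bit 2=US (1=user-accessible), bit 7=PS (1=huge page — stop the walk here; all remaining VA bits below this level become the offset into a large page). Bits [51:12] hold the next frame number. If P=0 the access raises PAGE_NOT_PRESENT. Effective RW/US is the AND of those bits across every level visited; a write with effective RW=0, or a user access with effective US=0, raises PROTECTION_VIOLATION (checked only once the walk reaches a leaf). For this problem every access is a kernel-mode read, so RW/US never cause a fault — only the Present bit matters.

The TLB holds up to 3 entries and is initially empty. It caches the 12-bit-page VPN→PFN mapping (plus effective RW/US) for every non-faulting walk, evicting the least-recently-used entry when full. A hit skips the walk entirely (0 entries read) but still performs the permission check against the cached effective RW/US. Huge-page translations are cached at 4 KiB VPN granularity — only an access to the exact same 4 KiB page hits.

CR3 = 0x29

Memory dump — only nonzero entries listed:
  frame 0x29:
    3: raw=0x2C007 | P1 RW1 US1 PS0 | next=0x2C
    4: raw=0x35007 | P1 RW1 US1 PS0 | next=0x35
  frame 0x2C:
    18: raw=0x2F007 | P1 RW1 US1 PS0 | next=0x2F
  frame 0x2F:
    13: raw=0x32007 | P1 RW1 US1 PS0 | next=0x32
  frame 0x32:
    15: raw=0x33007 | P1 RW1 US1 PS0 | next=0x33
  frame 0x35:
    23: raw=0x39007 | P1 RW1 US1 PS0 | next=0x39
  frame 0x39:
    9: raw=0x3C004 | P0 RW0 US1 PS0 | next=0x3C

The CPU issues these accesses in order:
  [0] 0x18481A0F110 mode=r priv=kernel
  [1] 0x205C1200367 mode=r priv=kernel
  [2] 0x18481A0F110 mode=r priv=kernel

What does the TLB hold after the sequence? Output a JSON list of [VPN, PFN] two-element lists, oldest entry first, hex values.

Trace:
#0 VA=0x18481A0F110 (r,kernel):
  lvl0: tbl 0x29, slot 3 ⇒ 0x2C007 (P1/RW1/US1/PS0)
  lvl1: tbl 0x2C, slot 18 ⇒ 0x2F007 (P1/RW1/US1/PS0)
  lvl2: tbl 0x2F, slot 13 ⇒ 0x32007 (P1/RW1/US1/PS0)
  lvl3: tbl 0x32, slot 15 ⇒ 0x33007 (P1/RW1/US1/PS0)
  ⇒ phys 0x33110  [4 reads]
#1 VA=0x205C1200367 (r,kernel):
  lvl0: tbl 0x29, slot 4 ⇒ 0x35007 (P1/RW1/US1/PS0)
  lvl1: tbl 0x35, slot 23 ⇒ 0x39007 (P1/RW1/US1/PS0)
  lvl2: tbl 0x39, slot 9 ⇒ 0x3C004 (P0/RW0/US1/PS0)
  ✗ PAGE_NOT_PRESENT  [3 reads]
#2 VA=0x18481A0F110 (r,kernel):
  TLB hit vpn=0x18481A0F → PA=0x33110

TLB: [["0x18481A0F", "0x33"]]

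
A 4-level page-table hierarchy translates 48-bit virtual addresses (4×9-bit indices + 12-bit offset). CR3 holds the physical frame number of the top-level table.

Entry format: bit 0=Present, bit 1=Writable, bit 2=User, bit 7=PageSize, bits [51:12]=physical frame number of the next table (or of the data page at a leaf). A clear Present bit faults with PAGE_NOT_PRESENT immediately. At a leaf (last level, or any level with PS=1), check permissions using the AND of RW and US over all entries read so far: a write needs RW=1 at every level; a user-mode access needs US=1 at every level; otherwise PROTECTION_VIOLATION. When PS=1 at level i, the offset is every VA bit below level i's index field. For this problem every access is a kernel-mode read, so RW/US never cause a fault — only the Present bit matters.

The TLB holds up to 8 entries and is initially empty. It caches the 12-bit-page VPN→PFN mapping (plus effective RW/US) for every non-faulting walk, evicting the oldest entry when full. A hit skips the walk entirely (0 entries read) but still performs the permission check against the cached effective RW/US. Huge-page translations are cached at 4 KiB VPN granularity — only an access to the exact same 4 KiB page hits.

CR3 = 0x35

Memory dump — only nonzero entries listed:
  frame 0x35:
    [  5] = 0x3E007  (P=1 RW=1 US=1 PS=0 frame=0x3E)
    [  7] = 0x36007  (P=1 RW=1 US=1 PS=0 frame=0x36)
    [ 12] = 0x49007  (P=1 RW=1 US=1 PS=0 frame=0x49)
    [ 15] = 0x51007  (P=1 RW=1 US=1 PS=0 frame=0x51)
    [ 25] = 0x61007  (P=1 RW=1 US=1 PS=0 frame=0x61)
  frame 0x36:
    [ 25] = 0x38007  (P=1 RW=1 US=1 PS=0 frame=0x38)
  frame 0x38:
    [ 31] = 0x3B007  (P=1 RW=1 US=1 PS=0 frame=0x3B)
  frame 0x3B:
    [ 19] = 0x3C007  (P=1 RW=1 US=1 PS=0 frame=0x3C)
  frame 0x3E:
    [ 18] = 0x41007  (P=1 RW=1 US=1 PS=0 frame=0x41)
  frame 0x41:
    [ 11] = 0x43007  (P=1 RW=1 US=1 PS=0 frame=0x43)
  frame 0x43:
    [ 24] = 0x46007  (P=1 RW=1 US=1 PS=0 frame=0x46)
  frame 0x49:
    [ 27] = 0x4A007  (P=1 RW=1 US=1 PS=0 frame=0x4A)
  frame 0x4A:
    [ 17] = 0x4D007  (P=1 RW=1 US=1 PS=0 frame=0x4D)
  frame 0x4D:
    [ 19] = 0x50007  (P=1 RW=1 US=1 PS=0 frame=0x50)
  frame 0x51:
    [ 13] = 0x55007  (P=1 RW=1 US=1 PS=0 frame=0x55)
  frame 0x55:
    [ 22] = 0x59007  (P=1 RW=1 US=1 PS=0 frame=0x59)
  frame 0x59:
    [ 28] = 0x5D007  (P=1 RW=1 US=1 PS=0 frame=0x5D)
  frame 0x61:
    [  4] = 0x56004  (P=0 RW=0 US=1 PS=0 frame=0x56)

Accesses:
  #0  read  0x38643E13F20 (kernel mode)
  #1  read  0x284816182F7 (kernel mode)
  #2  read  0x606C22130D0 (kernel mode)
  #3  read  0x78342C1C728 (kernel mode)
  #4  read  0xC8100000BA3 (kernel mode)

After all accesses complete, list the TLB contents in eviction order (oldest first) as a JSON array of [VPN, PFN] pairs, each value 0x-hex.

Walk each access:
#0 VA=0x38643E13F20 (r,kernel):
  L0 @0x35[7] → 0x36007  P=1,RW=1,US=1,PS=0
  L1 @0x36[25] → 0x38007  P=1,RW=1,US=1,PS=0
  L2 @0x38[31] → 0x3B007  P=1,RW=1,US=1,PS=0
  L3 @0x3B[19] → 0x3C007  P=1,RW=1,US=1,PS=0
  ⇒ phys 0x3CF20  [4 reads]
#1 VA=0x284816182F7 (r,kernel):
  L0 @0x35[5] → 0x3E007  P=1,RW=1,US=1,PS=0
  L1 @0x3E[18] → 0x41007  P=1,RW=1,US=1,PS=0
  L2 @0x41[11] → 0x43007  P=1,RW=1,US=1,PS=0
  L3 @0x43[24] → 0x46007  P=1,RW=1,US=1,PS=0
  ⇒ phys 0x462F7  [4 reads]
#2 VA=0x606C22130D0 (r,kernel):
  L0 @0x35[12] → 0x49007  P=1,RW=1,US=1,PS=0
  L1 @0x49[27] → 0x4A007  P=1,RW=1,US=1,PS=0
  L2 @0x4A[17] → 0x4D007  P=1,RW=1,US=1,PS=0
  L3 @0x4D[19] → 0x50007  P=1,RW=1,US=1,PS=0
  ⇒ phys 0x500D0  [4 reads]
#3 VA=0x78342C1C728 (r,kernel):
  L0 @0x35[15] → 0x51007  P=1,RW=1,US=1,PS=0
  L1 @0x51[13] → 0x55007  P=1,RW=1,US=1,PS=0
  L2 @0x55[22] → 0x59007  P=1,RW=1,US=1,PS=0
  L3 @0x59[28] → 0x5D007  P=1,RW=1,US=1,PS=0
  ⇒ phys 0x5D728  [4 reads]
#4 VA=0xC8100000BA3 (r,kernel):
  L0 @0x35[25] → 0x61007  P=1,RW=1,US=1,PS=0
  L1 @0x61[4] → 0x56004  P=0,RW=0,US=1,PS=0
  → PAGE_NOT_PRESENT  (2 entries read)

TLB: [["0x38643E13", "0x3C"], ["0x28481618", "0x46"], ["0x606C2213", "0x50"], ["0x78342C1C", "0x5D"]]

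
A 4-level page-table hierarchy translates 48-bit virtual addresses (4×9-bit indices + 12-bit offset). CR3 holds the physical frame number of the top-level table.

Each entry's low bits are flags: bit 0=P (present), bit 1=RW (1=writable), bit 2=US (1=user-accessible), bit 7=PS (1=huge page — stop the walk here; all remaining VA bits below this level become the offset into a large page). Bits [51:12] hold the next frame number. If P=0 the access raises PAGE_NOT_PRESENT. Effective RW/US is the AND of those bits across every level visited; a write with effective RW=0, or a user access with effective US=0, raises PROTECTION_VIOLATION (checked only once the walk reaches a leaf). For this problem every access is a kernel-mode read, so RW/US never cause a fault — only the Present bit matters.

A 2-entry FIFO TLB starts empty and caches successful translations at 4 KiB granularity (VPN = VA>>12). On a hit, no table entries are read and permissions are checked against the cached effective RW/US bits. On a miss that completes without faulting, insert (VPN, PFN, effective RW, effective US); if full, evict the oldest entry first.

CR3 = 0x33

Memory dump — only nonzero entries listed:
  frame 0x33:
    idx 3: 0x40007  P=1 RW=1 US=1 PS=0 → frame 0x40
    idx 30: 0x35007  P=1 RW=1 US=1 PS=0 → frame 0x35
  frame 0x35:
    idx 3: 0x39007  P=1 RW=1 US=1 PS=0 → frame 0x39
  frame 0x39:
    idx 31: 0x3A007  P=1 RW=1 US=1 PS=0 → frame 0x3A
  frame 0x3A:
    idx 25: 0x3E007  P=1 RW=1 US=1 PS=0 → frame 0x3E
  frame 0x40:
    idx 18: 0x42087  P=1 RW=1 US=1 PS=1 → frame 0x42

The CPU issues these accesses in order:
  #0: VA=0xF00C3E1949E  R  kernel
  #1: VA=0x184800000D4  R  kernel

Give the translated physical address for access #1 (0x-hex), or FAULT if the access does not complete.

Per-access translation:
#0 VA=0xF00C3E1949E (r,kernel):
  L0: frame=0x33 idx=30 entry=0x35007 [P=1 RW=1 US=1 PS=0]
  L1: frame=0x35 idx=3 entry=0x39007 [P=1 RW=1 US=1 PS=0]
  L2: frame=0x39 idx=31 entry=0x3A007 [P=1 RW=1 US=1 PS=0]
  L3: frame=0x3A idx=25 entry=0x3E007 [P=1 RW=1 US=1 PS=0]
  → PA=0x3E49E  (4 entries read)
#1 VA=0x184800000D4 (r,kernel):
  L0: frame=0x33 idx=3 entry=0x40007 [P=1 RW=1 US=1 PS=0]
  L1: frame=0x40 idx=18 entry=0x42087 [P=1 RW=1 US=1 PS=1]
  → PA=0x420D4 (huge @L1)  (2 entries read)

Access #1 PA: 0x420D4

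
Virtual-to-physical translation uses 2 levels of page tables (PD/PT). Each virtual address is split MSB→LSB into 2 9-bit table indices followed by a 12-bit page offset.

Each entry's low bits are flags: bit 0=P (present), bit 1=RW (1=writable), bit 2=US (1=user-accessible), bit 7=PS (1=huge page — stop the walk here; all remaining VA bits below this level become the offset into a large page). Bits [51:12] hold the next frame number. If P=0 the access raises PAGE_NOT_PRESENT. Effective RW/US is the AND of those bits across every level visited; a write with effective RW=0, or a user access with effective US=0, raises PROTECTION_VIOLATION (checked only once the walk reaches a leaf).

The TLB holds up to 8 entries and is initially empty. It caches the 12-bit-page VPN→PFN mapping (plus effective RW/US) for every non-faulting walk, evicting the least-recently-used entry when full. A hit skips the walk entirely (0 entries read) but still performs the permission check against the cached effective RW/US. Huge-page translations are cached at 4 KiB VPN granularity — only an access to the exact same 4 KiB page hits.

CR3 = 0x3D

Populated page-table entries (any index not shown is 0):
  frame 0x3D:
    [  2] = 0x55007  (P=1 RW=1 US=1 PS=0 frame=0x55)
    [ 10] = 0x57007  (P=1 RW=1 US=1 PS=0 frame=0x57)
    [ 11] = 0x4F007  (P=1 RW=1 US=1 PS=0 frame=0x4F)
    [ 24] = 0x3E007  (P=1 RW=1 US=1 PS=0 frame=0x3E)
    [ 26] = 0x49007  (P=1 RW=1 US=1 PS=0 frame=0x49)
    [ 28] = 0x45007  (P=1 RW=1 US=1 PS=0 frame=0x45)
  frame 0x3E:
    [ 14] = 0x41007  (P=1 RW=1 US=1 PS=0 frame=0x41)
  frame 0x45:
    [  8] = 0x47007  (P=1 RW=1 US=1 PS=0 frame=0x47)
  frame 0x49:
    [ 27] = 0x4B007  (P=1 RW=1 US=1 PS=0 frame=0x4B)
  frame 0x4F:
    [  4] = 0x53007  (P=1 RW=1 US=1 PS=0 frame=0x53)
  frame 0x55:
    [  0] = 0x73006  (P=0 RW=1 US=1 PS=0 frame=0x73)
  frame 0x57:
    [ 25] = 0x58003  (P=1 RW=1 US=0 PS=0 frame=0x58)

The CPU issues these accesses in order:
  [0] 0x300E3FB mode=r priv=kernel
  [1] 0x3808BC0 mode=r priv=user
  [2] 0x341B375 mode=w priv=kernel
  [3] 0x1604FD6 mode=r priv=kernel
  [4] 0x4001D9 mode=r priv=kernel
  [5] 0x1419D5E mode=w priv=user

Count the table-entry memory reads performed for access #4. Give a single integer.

Per-access translation:
#0 VA=0x300E3FB (r,kernel):
  L0 @0x3D[24] → 0x3E007  P=1,RW=1,US=1,PS=0
  L1 @0x3E[14] → 0x41007  P=1,RW=1,US=1,PS=0
  ⇒ phys 0x413FB  [2 reads]
#1 VA=0x3808BC0 (r,user):
  L0 @0x3D[28] → 0x45007  P=1,RW=1,US=1,PS=0
  L1 @0x45[8] → 0x47007  P=1,RW=1,US=1,PS=0
  ⇒ phys 0x47BC0  [2 reads]
#2 VA=0x341B375 (w,kernel):
  L0 @0x3D[26] → 0x49007  P=1,RW=1,US=1,PS=0
  L1 @0x49[27] → 0x4B007  P=1,RW=1,US=1,PS=0
  ⇒ phys 0x4B375  [2 reads]
#3 VA=0x1604FD6 (r,kernel):
  L0 @0x3D[11] → 0x4F007  P=1,RW=1,US=1,PS=0
  L1 @0x4F[4] → 0x53007  P=1,RW=1,US=1,PS=0
  ⇒ phys 0x53FD6  [2 reads]
#4 VA=0x4001D9 (r,kernel):
  L0 @0x3D[2] → 0x55007  P=1,RW=1,US=1,PS=0
  L1 @0x55[0] → 0x73006  P=0,RW=1,US=1,PS=0
  ⇒ fault: PAGE_NOT_PRESENT  — 2 lookups
#5 VA=0x1419D5E (w,user):
  L0 @0x3D[10] → 0x57007  P=1,RW=1,US=1,PS=0
  L1 @0x57[25] → 0x58003  P=1,RW=1,US=0,PS=0
  ⇒ fault: PROTECTION_VIOLATION  — 2 lookups

Entries read for #4: 2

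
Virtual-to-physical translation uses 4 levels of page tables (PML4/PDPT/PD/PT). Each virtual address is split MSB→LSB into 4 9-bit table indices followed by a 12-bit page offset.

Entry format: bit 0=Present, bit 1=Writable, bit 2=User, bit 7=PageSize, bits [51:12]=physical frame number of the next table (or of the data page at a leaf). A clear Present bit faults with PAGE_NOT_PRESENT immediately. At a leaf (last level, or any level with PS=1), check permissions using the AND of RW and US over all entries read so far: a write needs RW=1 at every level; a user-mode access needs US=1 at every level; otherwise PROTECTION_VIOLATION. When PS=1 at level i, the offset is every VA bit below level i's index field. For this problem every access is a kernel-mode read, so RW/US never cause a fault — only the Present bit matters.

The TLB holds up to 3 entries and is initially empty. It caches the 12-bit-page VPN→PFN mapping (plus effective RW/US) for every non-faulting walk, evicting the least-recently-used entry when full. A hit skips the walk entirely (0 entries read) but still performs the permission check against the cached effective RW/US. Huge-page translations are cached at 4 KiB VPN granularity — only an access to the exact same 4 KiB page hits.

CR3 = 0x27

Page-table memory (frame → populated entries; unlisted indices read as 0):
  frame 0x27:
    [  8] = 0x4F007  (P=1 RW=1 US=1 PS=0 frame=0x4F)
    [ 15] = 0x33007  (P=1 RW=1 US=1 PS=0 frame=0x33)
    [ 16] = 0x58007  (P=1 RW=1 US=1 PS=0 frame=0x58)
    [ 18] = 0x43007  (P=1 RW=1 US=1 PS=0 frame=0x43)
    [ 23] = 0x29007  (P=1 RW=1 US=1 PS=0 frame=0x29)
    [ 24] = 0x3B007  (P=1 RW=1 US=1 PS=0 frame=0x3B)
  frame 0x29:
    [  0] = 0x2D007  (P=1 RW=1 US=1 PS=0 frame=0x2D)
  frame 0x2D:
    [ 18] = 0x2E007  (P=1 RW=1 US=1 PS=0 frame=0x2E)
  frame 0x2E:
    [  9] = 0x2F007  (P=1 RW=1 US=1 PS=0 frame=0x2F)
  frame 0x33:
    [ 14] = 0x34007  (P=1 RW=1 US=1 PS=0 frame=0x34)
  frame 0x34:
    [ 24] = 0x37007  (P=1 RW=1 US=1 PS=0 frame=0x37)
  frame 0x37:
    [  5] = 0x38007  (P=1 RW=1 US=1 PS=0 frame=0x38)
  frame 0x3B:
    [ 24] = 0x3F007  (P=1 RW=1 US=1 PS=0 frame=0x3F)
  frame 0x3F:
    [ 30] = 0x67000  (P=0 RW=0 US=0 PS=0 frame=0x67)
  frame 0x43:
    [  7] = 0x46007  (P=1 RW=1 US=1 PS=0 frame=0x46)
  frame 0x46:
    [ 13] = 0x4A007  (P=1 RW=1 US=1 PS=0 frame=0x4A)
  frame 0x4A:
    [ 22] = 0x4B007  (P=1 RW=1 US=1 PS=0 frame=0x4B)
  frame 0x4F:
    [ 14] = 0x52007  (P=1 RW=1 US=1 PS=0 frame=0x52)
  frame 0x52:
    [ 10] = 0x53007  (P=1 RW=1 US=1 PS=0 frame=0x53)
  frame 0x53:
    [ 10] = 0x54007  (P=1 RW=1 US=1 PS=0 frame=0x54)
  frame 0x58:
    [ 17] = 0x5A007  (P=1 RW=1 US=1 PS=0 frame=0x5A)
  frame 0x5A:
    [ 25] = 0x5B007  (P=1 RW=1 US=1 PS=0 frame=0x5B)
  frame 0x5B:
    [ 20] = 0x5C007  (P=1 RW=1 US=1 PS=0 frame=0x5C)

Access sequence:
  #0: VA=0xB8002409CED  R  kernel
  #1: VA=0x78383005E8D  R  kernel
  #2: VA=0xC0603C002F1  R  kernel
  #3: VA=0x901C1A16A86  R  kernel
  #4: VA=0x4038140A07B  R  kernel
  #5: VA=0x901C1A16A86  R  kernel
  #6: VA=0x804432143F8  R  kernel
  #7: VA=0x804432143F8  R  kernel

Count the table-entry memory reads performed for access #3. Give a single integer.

Walk each access:
#0 VA=0xB8002409CED (r,kernel):
  lvl0: tbl 0x27, slot 23 ⇒ 0x29007 (P1/RW1/US1/PS0)
  lvl1: tbl 0x29, slot 0 ⇒ 0x2D007 (P1/RW1/US1/PS0)
  lvl2: tbl 0x2D, slot 18 ⇒ 0x2E007 (P1/RW1/US1/PS0)
  lvl3: tbl 0x2E, slot 9 ⇒ 0x2F007 (P1/RW1/US1/PS0)
  ⇒ phys 0x2FCED  [4 reads]
#1 VA=0x78383005E8D (r,kernel):
  lvl0: tbl 0x27, slot 15 ⇒ 0x33007 (P1/RW1/US1/PS0)
  lvl1: tbl 0x33, slot 14 ⇒ 0x34007 (P1/RW1/US1/PS0)
  lvl2: tbl 0x34, slot 24 ⇒ 0x37007 (P1/RW1/US1/PS0)
  lvl3: tbl 0x37, slot 5 ⇒ 0x38007 (P1/RW1/US1/PS0)
  ⇒ phys 0x38E8D  [4 reads]
#2 VA=0xC0603C002F1 (r,kernel):
  lvl0: tbl 0x27, slot 24 ⇒ 0x3B007 (P1/RW1/US1/PS0)
  lvl1: tbl 0x3B, slot 24 ⇒ 0x3F007 (P1/RW1/US1/PS0)
  lvl2: tbl 0x3F, slot 30 ⇒ 0x67000 (P0/RW0/US0/PS0)
  ✗ PAGE_NOT_PRESENT  [3 reads]
#3 VA=0x901C1A16A86 (r,kernel):
  lvl0: tbl 0x27, slot 18 ⇒ 0x43007 (P1/RW1/US1/PS0)
  lvl1: tbl 0x43, slot 7 ⇒ 0x46007 (P1/RW1/US1/PS0)
  lvl2: tbl 0x46, slot 13 ⇒ 0x4A007 (P1/RW1/US1/PS0)
  lvl3: tbl 0x4A, slot 22 ⇒ 0x4B007 (P1/RW1/US1/PS0)
  ⇒ phys 0x4BA86  [4 reads]
#4 VA=0x4038140A07B (r,kernel):
  lvl0: tbl 0x27, slot 8 ⇒ 0x4F007 (P1/RW1/US1/PS0)
  lvl1: tbl 0x4F, slot 14 ⇒ 0x52007 (P1/RW1/US1/PS0)
  lvl2: tbl 0x52, slot 10 ⇒ 0x53007 (P1/RW1/US1/PS0)
  lvl3: tbl 0x53, slot 10 ⇒ 0x54007 (P1/RW1/US1/PS0)
  ⇒ phys 0x5407B  [4 reads]
#5 VA=0x901C1A16A86 (r,kernel):
  TLB hit vpn=0x901C1A16 → PA=0x4BA86
#6 VA=0x804432143F8 (r,kernel):
  lvl0: tbl 0x27, slot 16 ⇒ 0x58007 (P1/RW1/US1/PS0)
  lvl1: tbl 0x58, slot 17 ⇒ 0x5A007 (P1/RW1/US1/PS0)
  lvl2: tbl 0x5A, slot 25 ⇒ 0x5B007 (P1/RW1/US1/PS0)
  lvl3: tbl 0x5B, slot 20 ⇒ 0x5C007 (P1/RW1/US1/PS0)
  ⇒ phys 0x5C3F8  [4 reads]
#7 VA=0x804432143F8 (r,kernel):
  TLB hit vpn=0x80443214 → PA=0x5C3F8

Entries read for #3: 4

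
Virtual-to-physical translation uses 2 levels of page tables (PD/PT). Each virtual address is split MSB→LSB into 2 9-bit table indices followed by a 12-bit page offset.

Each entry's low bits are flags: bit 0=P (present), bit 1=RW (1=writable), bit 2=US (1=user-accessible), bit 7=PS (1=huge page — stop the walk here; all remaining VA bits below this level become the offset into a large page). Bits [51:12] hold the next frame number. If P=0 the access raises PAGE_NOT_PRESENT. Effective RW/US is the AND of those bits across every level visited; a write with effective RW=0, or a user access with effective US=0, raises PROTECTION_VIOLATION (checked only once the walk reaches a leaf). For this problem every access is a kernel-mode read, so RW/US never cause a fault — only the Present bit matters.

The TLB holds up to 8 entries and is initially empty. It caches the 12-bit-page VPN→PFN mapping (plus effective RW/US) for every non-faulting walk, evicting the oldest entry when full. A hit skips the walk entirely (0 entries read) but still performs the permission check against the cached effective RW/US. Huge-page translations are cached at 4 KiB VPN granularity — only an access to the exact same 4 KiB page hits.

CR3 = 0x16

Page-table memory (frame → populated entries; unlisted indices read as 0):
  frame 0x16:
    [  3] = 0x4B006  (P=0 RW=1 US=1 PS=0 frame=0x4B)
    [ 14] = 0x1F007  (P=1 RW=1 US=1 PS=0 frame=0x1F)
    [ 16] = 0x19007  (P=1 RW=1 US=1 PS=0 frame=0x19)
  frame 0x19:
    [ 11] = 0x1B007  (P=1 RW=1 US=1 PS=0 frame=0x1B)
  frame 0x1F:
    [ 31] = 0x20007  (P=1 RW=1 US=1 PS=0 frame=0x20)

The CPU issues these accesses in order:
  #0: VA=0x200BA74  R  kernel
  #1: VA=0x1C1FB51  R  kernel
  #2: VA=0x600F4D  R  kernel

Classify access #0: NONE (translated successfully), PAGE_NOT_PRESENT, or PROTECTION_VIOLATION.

Per-access translation:
#0 VA=0x200BA74 (r,kernel):
  [0] read 0x16 idx=16: raw=0x19007 flags P=1 W=1 U=1 S=0
  [1] read 0x19 idx=11: raw=0x1B007 flags P=1 W=1 U=1 S=0
  → PA=0x1BA74  (2 entries read)
#1 VA=0x1C1FB51 (r,kernel):
  [0] read 0x16 idx=14: raw=0x1F007 flags P=1 W=1 U=1 S=0
  [1] read 0x1F idx=31: raw=0x20007 flags P=1 W=1 U=1 S=0
  → PA=0x20B51  (2 entries read)
#2 VA=0x600F4D (r,kernel):
  [0] read 0x16 idx=3: raw=0x4B006 flags P=0 W=1 U=1 S=0
  ⇒ fault: PAGE_NOT_PRESENT  — 1 lookups

Access #0 fault: NONE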